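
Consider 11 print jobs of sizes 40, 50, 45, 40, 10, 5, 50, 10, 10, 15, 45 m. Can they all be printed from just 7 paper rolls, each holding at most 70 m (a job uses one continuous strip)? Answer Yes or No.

A valid assignment using 6 paper rolls:
  roll 1: 50 + 15 + 5 = 70
  roll 2: 50 + 10 + 10 = 70
  roll 3: 45 + 10 = 55
  roll 4: 45 = 45
  roll 5: 40 = 40
  roll 6: 40 = 40
That uses only 6 ≤ 7, so 7 paper rolls are enough.

Yes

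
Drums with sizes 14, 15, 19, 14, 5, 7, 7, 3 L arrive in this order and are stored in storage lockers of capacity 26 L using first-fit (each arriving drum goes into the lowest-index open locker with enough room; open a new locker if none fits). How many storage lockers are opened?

4

  14 → locker 1 (new)  [load 14/26]
  15 → locker 2 (new)  [load 15/26]
  19 → locker 3 (new)  [load 19/26]
  14 → locker 4 (new)  [load 14/26]
  5 → locker 1  [load 19/26]
  7 → locker 1  [load 26/26]
  7 → locker 2  [load 22/26]
  3 → locker 2  [load 25/26]
4 storage lockers opened.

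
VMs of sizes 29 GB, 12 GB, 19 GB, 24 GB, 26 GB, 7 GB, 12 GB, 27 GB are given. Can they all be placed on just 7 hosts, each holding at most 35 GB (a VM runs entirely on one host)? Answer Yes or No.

A valid assignment using 6 hosts:
  host 1: 29 = 29
  host 2: 27 + 7 = 34
  host 3: 26 = 26
  host 4: 24 = 24
  host 5: 19 + 12 = 31
  host 6: 12 = 12
That uses only 6 ≤ 7, so 7 hosts are enough.

Yes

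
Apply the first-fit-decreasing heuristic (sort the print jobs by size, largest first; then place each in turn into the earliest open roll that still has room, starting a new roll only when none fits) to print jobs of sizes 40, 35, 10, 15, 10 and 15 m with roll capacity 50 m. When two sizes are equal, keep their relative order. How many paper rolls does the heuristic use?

Sorted descending: 40, 35, 15, 15, 10, 10.
  40 → roll 1 (new)  [load 40/50]
  35 → roll 2 (new)  [load 35/50]
  15 → roll 2  [load 50/50]
  15 → roll 3 (new)  [load 15/50]
  10 → roll 1  [load 50/50]
  10 → roll 3  [load 25/50]
3 paper rolls opened.

3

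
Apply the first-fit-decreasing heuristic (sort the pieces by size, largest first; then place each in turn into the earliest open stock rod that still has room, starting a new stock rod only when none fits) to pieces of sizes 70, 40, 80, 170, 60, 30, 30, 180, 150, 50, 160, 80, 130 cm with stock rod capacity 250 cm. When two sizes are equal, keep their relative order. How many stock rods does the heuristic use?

Sorted descending: 180, 170, 160, 150, 130, 80, 80, 70, 60, 50, 40, 30, 30.
  180 → stock rod 1 (new)  [load 180/250]
  170 → stock rod 2 (new)  [load 170/250]
  160 → stock rod 3 (new)  [load 160/250]
  150 → stock rod 4 (new)  [load 150/250]
  130 → stock rod 5 (new)  [load 130/250]
  80 → stock rod 2  [load 250/250]
  80 → stock rod 3  [load 240/250]
  70 → stock rod 1  [load 250/250]
  60 → stock rod 4  [load 210/250]
  50 → stock rod 5  [load 180/250]
  40 → stock rod 4  [load 250/250]
  30 → stock rod 5  [load 210/250]
  30 → stock rod 5  [load 240/250]
5 stock rods opened.

5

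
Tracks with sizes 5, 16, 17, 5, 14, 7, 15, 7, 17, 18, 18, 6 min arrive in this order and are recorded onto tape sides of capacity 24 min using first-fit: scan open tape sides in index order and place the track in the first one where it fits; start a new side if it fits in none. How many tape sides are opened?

7

  5 → side 1 (new)  [load 5/24]
  16 → side 1  [load 21/24]
  17 → side 2 (new)  [load 17/24]
  5 → side 2  [load 22/24]
  14 → side 3 (new)  [load 14/24]
  7 → side 3  [load 21/24]
  15 → side 4 (new)  [load 15/24]
  7 → side 4  [load 22/24]
  17 → side 5 (new)  [load 17/24]
  18 → side 6 (new)  [load 18/24]
  18 → side 7 (new)  [load 18/24]
  6 → side 5  [load 23/24]
7 tape sides opened.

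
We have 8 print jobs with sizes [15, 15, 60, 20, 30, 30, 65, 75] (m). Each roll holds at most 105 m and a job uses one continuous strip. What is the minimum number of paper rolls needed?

Total = 75 + 65 + 60 + 30 + 30 + 20 + 15 + 15 = 310 m.
Lower bound: ⌈310/105⌉ = 3 paper rolls.
A packing using 3 paper rolls:
  roll 1: 75 + 30 = 105
  roll 2: 65 + 20 + 15 = 100
  roll 3: 60 + 30 + 15 = 105
This matches the lower bound, so 3 is optimal.

3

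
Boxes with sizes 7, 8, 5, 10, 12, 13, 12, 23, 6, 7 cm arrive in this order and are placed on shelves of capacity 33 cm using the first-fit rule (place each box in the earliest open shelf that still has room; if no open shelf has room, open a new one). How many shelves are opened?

4

  7 → shelf 1 (new)  [load 7/33]
  8 → shelf 1  [load 15/33]
  5 → shelf 1  [load 20/33]
  10 → shelf 1  [load 30/33]
  12 → shelf 2 (new)  [load 12/33]
  13 → shelf 2  [load 25/33]
  12 → shelf 3 (new)  [load 12/33]
  23 → shelf 4 (new)  [load 23/33]
  6 → shelf 2  [load 31/33]
  7 → shelf 3  [load 19/33]
4 shelves opened.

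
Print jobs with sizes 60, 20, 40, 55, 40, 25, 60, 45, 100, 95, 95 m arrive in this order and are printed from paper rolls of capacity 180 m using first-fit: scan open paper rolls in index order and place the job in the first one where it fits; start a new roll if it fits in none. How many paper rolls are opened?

5

  60 → roll 1 (new)  [load 60/180]
  20 → roll 1  [load 80/180]
  40 → roll 1  [load 120/180]
  55 → roll 1  [load 175/180]
  40 → roll 2 (new)  [load 40/180]
  25 → roll 2  [load 65/180]
  60 → roll 2  [load 125/180]
  45 → roll 2  [load 170/180]
  100 → roll 3 (new)  [load 100/180]
  95 → roll 4 (new)  [load 95/180]
  95 → roll 5 (new)  [load 95/180]
5 paper rolls opened.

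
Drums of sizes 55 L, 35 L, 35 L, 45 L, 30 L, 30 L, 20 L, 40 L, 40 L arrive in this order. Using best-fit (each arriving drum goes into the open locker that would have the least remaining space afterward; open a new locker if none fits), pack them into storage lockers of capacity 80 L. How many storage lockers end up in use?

  55 → locker 1 (new)  [load 55/80]
  35 → locker 2 (new)  [load 35/80]
  35 → locker 2  [load 70/80]
  45 → locker 3 (new)  [load 45/80]
  30 → locker 3  [load 75/80]
  30 → locker 4 (new)  [load 30/80]
  20 → locker 1  [load 75/80]
  40 → locker 4  [load 70/80]
  40 → locker 5 (new)  [load 40/80]
5 storage lockers opened.

5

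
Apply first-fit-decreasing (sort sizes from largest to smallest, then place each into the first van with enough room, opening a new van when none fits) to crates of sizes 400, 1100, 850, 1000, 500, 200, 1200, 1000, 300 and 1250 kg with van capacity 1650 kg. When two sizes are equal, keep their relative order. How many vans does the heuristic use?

6

Sorted descending: 1250, 1200, 1100, 1000, 1000, 850, 500, 400, 300, 200.
  1250 → van 1 (new)  [load 1250/1650]
  1200 → van 2 (new)  [load 1200/1650]
  1100 → van 3 (new)  [load 1100/1650]
  1000 → van 4 (new)  [load 1000/1650]
  1000 → van 5 (new)  [load 1000/1650]
  850 → van 6 (new)  [load 850/1650]
  500 → van 3  [load 1600/1650]
  400 → van 1  [load 1650/1650]
  300 → van 2  [load 1500/1650]
  200 → van 4  [load 1200/1650]
6 vans opened.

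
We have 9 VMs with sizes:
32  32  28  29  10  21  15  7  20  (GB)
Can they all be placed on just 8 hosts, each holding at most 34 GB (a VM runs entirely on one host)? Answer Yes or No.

A valid assignment using 7 hosts:
  host 1: 32 = 32
  host 2: 32 = 32
  host 3: 29 = 29
  host 4: 28 = 28
  host 5: 21 + 10 = 31
  host 6: 20 + 7 = 27
  host 7: 15 = 15
That uses only 7 ≤ 8, so 8 hosts are enough.

Yes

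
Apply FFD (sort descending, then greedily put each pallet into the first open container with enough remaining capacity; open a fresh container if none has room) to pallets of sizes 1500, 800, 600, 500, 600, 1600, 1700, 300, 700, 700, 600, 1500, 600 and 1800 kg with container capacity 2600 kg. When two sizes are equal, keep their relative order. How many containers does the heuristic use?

6

Sorted descending: 1800, 1700, 1600, 1500, 1500, 800, 700, 700, 600, 600, 600, 600, 500, 300.
  1800 → container 1 (new)  [load 1800/2600]
  1700 → container 2 (new)  [load 1700/2600]
  1600 → container 3 (new)  [load 1600/2600]
  1500 → container 4 (new)  [load 1500/2600]
  1500 → container 5 (new)  [load 1500/2600]
  800 → container 1  [load 2600/2600]
  700 → container 2  [load 2400/2600]
  700 → container 3  [load 2300/2600]
  600 → container 4  [load 2100/2600]
  600 → container 5  [load 2100/2600]
  600 → container 6 (new)  [load 600/2600]
  600 → container 6  [load 1200/2600]
  500 → container 4  [load 2600/2600]
  300 → container 3  [load 2600/2600]
6 containers opened.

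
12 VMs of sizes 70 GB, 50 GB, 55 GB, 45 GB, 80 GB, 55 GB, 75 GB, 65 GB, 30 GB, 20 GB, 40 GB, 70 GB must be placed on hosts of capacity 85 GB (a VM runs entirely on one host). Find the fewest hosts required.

Total = 80 + 75 + 70 + 70 + 65 + 55 + 55 + 50 + 45 + 40 + 30 + 20 = 655 GB.
Lower bound: ⌈655/85⌉ = 8 hosts.
Also, 9 VMs each exceed 85/2 GB, and no two of those can share a host, so at least 9 hosts are needed.
A packing using 9 hosts:
  host 1: 80 = 80
  host 2: 75 = 75
  host 3: 70 = 70
  host 4: 70 = 70
  host 5: 65 + 20 = 85
  host 6: 55 + 30 = 85
  host 7: 55 = 55
  host 8: 50 = 50
  host 9: 45 + 40 = 85
This matches the lower bound, so 9 is optimal.

9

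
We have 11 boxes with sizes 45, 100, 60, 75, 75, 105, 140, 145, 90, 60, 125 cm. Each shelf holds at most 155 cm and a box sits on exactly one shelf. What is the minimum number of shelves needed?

Total = 145 + 140 + 125 + 105 + 100 + 90 + 75 + 75 + 60 + 60 + 45 = 1020 cm.
Lower bound: ⌈1020/155⌉ = 7 shelves.
A packing using 8 shelves:
  shelf 1: 145 = 145
  shelf 2: 140 = 140
  shelf 3: 125 = 125
  shelf 4: 105 + 45 = 150
  shelf 5: 100 = 100
  shelf 6: 90 + 60 = 150
  shelf 7: 75 + 75 = 150
  shelf 8: 60 = 60
No arrangement into 7 shelves stays within capacity, so 8 is optimal.

8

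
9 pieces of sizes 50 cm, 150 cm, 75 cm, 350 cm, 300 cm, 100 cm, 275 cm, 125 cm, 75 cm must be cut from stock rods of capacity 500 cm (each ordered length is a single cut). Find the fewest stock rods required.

3

Total = 350 + 300 + 275 + 150 + 125 + 100 + 75 + 75 + 50 = 1500 cm.
Lower bound: ⌈1500/500⌉ = 3 stock rods.
A packing using 3 stock rods:
  stock rod 1: 350 + 150 = 500
  stock rod 2: 300 + 125 + 75 = 500
  stock rod 3: 275 + 100 + 75 + 50 = 500
This matches the lower bound, so 3 is optimal.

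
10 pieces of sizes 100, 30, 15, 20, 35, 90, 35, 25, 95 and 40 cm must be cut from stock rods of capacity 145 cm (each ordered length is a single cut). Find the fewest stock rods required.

Total = 100 + 95 + 90 + 40 + 35 + 35 + 30 + 25 + 20 + 15 = 485 cm.
Lower bound: ⌈485/145⌉ = 4 stock rods.
A packing using 4 stock rods:
  stock rod 1: 100 + 40 = 140
  stock rod 2: 95 + 35 + 15 = 145
  stock rod 3: 90 + 35 + 20 = 145
  stock rod 4: 30 + 25 = 55
This matches the lower bound, so 4 is optimal.

4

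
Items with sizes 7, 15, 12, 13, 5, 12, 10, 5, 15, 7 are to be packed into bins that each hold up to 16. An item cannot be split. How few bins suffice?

Total = 15 + 15 + 13 + 12 + 12 + 10 + 7 + 7 + 5 + 5 = 101.
Lower bound: ⌈101/16⌉ = 7 bins.
A packing using 8 bins:
  bin 1: 15 = 15
  bin 2: 15 = 15
  bin 3: 13 = 13
  bin 4: 12 = 12
  bin 5: 12 = 12
  bin 6: 10 + 5 = 15
  bin 7: 7 + 7 = 14
  bin 8: 5 = 5
No arrangement into 7 bins stays within capacity, so 8 is optimal.

8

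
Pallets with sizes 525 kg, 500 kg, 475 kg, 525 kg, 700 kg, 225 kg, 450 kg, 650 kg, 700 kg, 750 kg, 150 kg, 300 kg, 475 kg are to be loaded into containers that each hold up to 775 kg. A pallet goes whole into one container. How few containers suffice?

10

Total = 750 + 700 + 700 + 650 + 525 + 525 + 500 + 475 + 475 + 450 + 300 + 225 + 150 = 6425 kg.
Lower bound: ⌈6425/775⌉ = 9 containers.
Also, 10 pallets each exceed 775/2 kg, and no two of those can share a container, so at least 10 containers are needed.
A packing using 10 containers:
  container 1: 750 = 750
  container 2: 700 = 700
  container 3: 700 = 700
  container 4: 650 = 650
  container 5: 525 + 225 = 750
  container 6: 525 + 150 = 675
  container 7: 500 = 500
  container 8: 475 + 300 = 775
  container 9: 475 = 475
  container 10: 450 = 450
This matches the lower bound, so 10 is optimal.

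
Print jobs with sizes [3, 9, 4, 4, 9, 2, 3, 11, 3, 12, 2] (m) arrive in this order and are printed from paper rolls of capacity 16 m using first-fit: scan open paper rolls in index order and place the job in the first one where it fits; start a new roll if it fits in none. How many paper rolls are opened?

  3 → roll 1 (new)  [load 3/16]
  9 → roll 1  [load 12/16]
  4 → roll 1  [load 16/16]
  4 → roll 2 (new)  [load 4/16]
  9 → roll 2  [load 13/16]
  2 → roll 2  [load 15/16]
  3 → roll 3 (new)  [load 3/16]
  11 → roll 3  [load 14/16]
  3 → roll 4 (new)  [load 3/16]
  12 → roll 4  [load 15/16]
  2 → roll 3  [load 16/16]
4 paper rolls opened.

4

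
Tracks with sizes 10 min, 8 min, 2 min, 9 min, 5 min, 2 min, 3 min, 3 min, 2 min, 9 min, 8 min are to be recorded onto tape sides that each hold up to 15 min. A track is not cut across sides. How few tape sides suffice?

Total = 10 + 9 + 9 + 8 + 8 + 5 + 3 + 3 + 2 + 2 + 2 = 61 min.
Lower bound: ⌈61/15⌉ = 5 tape sides.
A packing using 5 tape sides:
  side 1: 10 + 5 = 15
  side 2: 9 + 3 + 3 = 15
  side 3: 9 + 2 + 2 + 2 = 15
  side 4: 8 = 8
  side 5: 8 = 8
This matches the lower bound, so 5 is optimal.

5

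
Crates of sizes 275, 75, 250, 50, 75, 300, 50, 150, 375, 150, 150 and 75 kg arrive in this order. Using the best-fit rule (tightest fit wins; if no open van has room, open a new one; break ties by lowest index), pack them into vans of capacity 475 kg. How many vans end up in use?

  275 → van 1 (new)  [load 275/475]
  75 → van 1  [load 350/475]
  250 → van 2 (new)  [load 250/475]
  50 → van 1  [load 400/475]
  75 → van 1  [load 475/475]
  300 → van 3 (new)  [load 300/475]
  50 → van 3  [load 350/475]
  150 → van 2  [load 400/475]
  375 → van 4 (new)  [load 375/475]
  150 → van 5 (new)  [load 150/475]
  150 → van 5  [load 300/475]
  75 → van 2  [load 475/475]
5 vans opened.

5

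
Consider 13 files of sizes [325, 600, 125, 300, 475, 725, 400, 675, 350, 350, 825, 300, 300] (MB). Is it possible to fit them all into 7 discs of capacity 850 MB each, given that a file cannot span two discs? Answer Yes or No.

No

Total = 5750 MB; ⌈5750/850⌉ = 7.
The bound of 7 does not rule out 7, but exhaustive search shows no assignment into 7 discs of capacity 850 MB exists — the minimum is 8.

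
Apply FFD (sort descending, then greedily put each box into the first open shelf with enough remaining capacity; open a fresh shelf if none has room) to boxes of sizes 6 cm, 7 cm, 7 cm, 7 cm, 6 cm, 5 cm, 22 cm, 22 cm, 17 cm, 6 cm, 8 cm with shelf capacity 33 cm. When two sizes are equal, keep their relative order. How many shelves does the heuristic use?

Sorted descending: 22, 22, 17, 8, 7, 7, 7, 6, 6, 6, 5.
  22 → shelf 1 (new)  [load 22/33]
  22 → shelf 2 (new)  [load 22/33]
  17 → shelf 3 (new)  [load 17/33]
  8 → shelf 1  [load 30/33]
  7 → shelf 2  [load 29/33]
  7 → shelf 3  [load 24/33]
  7 → shelf 3  [load 31/33]
  6 → shelf 4 (new)  [load 6/33]
  6 → shelf 4  [load 12/33]
  6 → shelf 4  [load 18/33]
  5 → shelf 4  [load 23/33]
4 shelves opened.

4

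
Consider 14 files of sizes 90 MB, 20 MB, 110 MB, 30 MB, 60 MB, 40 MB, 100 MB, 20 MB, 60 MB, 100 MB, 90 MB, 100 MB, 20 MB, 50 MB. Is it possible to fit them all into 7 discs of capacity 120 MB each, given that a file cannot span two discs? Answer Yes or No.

No

Total = 890 MB; ⌈890/120⌉ = 8.
At least 8 discs are required, but only 7 are allowed.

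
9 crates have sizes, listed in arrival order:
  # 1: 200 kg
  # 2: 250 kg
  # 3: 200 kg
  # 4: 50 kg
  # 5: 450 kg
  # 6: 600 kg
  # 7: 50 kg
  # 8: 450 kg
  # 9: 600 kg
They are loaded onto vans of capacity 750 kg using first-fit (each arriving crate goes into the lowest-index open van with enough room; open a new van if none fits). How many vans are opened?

  200 → van 1 (new)  [load 200/750]
  250 → van 1  [load 450/750]
  200 → van 1  [load 650/750]
  50 → van 1  [load 700/750]
  450 → van 2 (new)  [load 450/750]
  600 → van 3 (new)  [load 600/750]
  50 → van 1  [load 750/750]
  450 → van 4 (new)  [load 450/750]
  600 → van 5 (new)  [load 600/750]
5 vans opened.

5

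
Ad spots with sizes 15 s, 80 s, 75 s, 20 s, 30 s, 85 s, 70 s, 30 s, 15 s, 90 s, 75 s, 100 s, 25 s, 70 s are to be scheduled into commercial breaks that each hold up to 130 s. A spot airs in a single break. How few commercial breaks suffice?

Total = 100 + 90 + 85 + 80 + 75 + 75 + 70 + 70 + 30 + 30 + 25 + 20 + 15 + 15 = 780 s.
Lower bound: ⌈780/130⌉ = 6 commercial breaks.
Also, 8 ad spots each exceed 65 s, and no two of those can share a break, so at least 8 commercial breaks are needed.
A packing using 8 commercial breaks:
  break 1: 100 + 30 = 130
  break 2: 90 + 30 = 120
  break 3: 85 + 25 + 20 = 130
  break 4: 80 + 15 + 15 = 110
  break 5: 75 = 75
  break 6: 75 = 75
  break 7: 70 = 70
  break 8: 70 = 70
This matches the lower bound, so 8 is optimal.

8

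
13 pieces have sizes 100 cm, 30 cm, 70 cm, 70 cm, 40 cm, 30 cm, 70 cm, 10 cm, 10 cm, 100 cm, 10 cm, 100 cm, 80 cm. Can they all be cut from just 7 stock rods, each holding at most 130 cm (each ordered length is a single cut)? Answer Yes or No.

Yes

A valid assignment using 7 stock rods:
  stock rod 1: 100 + 30 = 130
  stock rod 2: 100 + 30 = 130
  stock rod 3: 100 + 10 + 10 + 10 = 130
  stock rod 4: 80 + 40 = 120
  stock rod 5: 70 = 70
  stock rod 6: 70 = 70
  stock rod 7: 70 = 70
Every load is within 130 cm, so 7 stock rods suffice.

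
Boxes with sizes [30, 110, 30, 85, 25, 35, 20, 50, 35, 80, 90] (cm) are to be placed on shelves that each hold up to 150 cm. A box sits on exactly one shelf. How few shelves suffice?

4

Total = 110 + 90 + 85 + 80 + 50 + 35 + 35 + 30 + 30 + 25 + 20 = 590 cm.
Lower bound: ⌈590/150⌉ = 4 shelves.
A packing using 4 shelves:
  shelf 1: 110 + 35 = 145
  shelf 2: 90 + 35 + 25 = 150
  shelf 3: 85 + 30 + 30 = 145
  shelf 4: 80 + 50 + 20 = 150
This matches the lower bound, so 4 is optimal.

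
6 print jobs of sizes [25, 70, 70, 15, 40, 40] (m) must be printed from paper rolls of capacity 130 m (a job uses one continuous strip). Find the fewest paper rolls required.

Total = 70 + 70 + 40 + 40 + 25 + 15 = 260 m.
Lower bound: ⌈260/130⌉ = 2 paper rolls.
A packing using 3 paper rolls:
  roll 1: 70 + 40 + 15 = 125
  roll 2: 70 + 40 = 110
  roll 3: 25 = 25
No arrangement into 2 paper rolls stays within capacity, so 3 is optimal.

3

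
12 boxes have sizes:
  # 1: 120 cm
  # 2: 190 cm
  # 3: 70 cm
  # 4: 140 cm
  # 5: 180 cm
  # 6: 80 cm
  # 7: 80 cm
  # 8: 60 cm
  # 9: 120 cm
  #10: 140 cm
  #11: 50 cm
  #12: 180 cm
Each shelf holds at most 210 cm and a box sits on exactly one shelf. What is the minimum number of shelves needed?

Total = 190 + 180 + 180 + 140 + 140 + 120 + 120 + 80 + 80 + 70 + 60 + 50 = 1410 cm.
Lower bound: ⌈1410/210⌉ = 7 shelves.
A packing using 8 shelves:
  shelf 1: 190 = 190
  shelf 2: 180 = 180
  shelf 3: 180 = 180
  shelf 4: 140 + 70 = 210
  shelf 5: 140 + 60 = 200
  shelf 6: 120 + 80 = 200
  shelf 7: 120 + 80 = 200
  shelf 8: 50 = 50
No arrangement into 7 shelves stays within capacity, so 8 is optimal.

8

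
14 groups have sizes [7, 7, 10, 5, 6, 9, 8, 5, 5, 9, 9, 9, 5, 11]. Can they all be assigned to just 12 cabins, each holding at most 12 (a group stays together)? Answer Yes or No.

Yes

A valid assignment using 11 cabins:
  cabin 1: 11 = 11
  cabin 2: 10 = 10
  cabin 3: 9 = 9
  cabin 4: 9 = 9
  cabin 5: 9 = 9
  cabin 6: 9 = 9
  cabin 7: 8 = 8
  cabin 8: 7 + 5 = 12
  cabin 9: 7 + 5 = 12
  cabin 10: 6 + 5 = 11
  cabin 11: 5 = 5
That uses only 11 ≤ 12, so 12 cabins are enough.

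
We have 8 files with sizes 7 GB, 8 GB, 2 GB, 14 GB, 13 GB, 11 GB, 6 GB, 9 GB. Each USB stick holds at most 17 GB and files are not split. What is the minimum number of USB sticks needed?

5

Total = 14 + 13 + 11 + 9 + 8 + 7 + 6 + 2 = 70 GB.
Lower bound: ⌈70/17⌉ = 5 USB sticks.
A packing using 5 USB sticks:
  USB stick 1: 14 + 2 = 16
  USB stick 2: 13 = 13
  USB stick 3: 11 + 6 = 17
  USB stick 4: 9 + 8 = 17
  USB stick 5: 7 = 7
This matches the lower bound, so 5 is optimal.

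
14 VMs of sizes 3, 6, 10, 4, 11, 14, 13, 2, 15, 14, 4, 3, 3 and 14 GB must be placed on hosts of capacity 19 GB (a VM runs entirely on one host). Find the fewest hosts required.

7

Total = 15 + 14 + 14 + 14 + 13 + 11 + 10 + 6 + 4 + 4 + 3 + 3 + 3 + 2 = 116 GB.
Lower bound: ⌈116/19⌉ = 7 hosts.
A packing using 7 hosts:
  host 1: 15 + 4 = 19
  host 2: 14 + 4 = 18
  host 3: 14 + 3 + 2 = 19
  host 4: 14 + 3 = 17
  host 5: 13 + 6 = 19
  host 6: 11 + 3 = 14
  host 7: 10 = 10
This matches the lower bound, so 7 is optimal.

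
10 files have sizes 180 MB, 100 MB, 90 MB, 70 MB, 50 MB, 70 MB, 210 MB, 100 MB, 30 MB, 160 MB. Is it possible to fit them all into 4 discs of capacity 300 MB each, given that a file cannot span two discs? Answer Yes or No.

Yes

A valid assignment using 4 discs:
  disc 1: 210 + 90 = 300
  disc 2: 180 + 100 = 280
  disc 3: 160 + 100 + 30 = 290
  disc 4: 70 + 70 + 50 = 190
Every load is within 300 MB, so 4 discs suffice.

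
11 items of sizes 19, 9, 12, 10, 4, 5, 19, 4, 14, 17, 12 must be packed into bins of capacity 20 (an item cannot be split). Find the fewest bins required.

7

Total = 19 + 19 + 17 + 14 + 12 + 12 + 10 + 9 + 5 + 4 + 4 = 125.
Lower bound: ⌈125/20⌉ = 7 bins.
A packing using 7 bins:
  bin 1: 19 = 19
  bin 2: 19 = 19
  bin 3: 17 = 17
  bin 4: 14 + 5 = 19
  bin 5: 12 + 4 + 4 = 20
  bin 6: 12 = 12
  bin 7: 10 + 9 = 19
This matches the lower bound, so 7 is optimal.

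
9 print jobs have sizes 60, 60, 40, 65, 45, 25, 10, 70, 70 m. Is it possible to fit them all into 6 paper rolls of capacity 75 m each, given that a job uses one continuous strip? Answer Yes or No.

No

Total = 445 m; ⌈445/75⌉ = 6.
7 print jobs each exceed half the capacity and cannot share a roll, forcing at least 7 paper rolls.
At least 7 paper rolls are required, but only 6 are allowed.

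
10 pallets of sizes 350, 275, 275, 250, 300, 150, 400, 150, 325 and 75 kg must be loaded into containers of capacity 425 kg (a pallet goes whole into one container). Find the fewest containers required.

Total = 400 + 350 + 325 + 300 + 275 + 275 + 250 + 150 + 150 + 75 = 2550 kg.
Lower bound: ⌈2550/425⌉ = 6 containers.
Also, 7 pallets each exceed 425/2 kg, and no two of those can share a container, so at least 7 containers are needed.
A packing using 7 containers:
  container 1: 400 = 400
  container 2: 350 + 75 = 425
  container 3: 325 = 325
  container 4: 300 = 300
  container 5: 275 + 150 = 425
  container 6: 275 + 150 = 425
  container 7: 250 = 250
This matches the lower bound, so 7 is optimal.

7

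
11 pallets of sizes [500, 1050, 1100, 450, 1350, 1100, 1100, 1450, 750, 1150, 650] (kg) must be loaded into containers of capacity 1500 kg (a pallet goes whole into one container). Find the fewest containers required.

Total = 1450 + 1350 + 1150 + 1100 + 1100 + 1100 + 1050 + 750 + 650 + 500 + 450 = 10650 kg.
Lower bound: ⌈10650/1500⌉ = 8 containers.
A packing using 9 containers:
  container 1: 1450 = 1450
  container 2: 1350 = 1350
  container 3: 1150 = 1150
  container 4: 1100 = 1100
  container 5: 1100 = 1100
  container 6: 1100 = 1100
  container 7: 1050 + 450 = 1500
  container 8: 750 + 650 = 1400
  container 9: 500 = 500
No arrangement into 8 containers stays within capacity, so 9 is optimal.

9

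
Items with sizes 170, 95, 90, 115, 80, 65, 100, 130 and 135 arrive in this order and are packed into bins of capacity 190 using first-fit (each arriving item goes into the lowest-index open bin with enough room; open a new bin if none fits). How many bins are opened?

6

  170 → bin 1 (new)  [load 170/190]
  95 → bin 2 (new)  [load 95/190]
  90 → bin 2  [load 185/190]
  115 → bin 3 (new)  [load 115/190]
  80 → bin 4 (new)  [load 80/190]
  65 → bin 3  [load 180/190]
  100 → bin 4  [load 180/190]
  130 → bin 5 (new)  [load 130/190]
  135 → bin 6 (new)  [load 135/190]
6 bins opened.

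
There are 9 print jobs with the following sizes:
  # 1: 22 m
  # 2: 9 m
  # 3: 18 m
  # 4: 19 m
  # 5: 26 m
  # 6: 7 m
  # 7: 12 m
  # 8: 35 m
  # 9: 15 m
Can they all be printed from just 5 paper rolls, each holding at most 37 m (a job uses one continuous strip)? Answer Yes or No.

A valid assignment using 5 paper rolls:
  roll 1: 35 = 35
  roll 2: 26 + 9 = 35
  roll 3: 22 + 15 = 37
  roll 4: 19 + 18 = 37
  roll 5: 12 + 7 = 19
Every load is within 37 m, so 5 paper rolls suffice.

Yes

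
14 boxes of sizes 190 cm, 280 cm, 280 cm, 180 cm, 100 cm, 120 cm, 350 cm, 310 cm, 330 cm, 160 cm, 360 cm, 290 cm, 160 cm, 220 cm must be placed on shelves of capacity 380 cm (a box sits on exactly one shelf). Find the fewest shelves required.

10

Total = 360 + 350 + 330 + 310 + 290 + 280 + 280 + 220 + 190 + 180 + 160 + 160 + 120 + 100 = 3330 cm.
Lower bound: ⌈3330/380⌉ = 9 shelves.
A packing using 10 shelves:
  shelf 1: 360 = 360
  shelf 2: 350 = 350
  shelf 3: 330 = 330
  shelf 4: 310 = 310
  shelf 5: 290 = 290
  shelf 6: 280 + 100 = 380
  shelf 7: 280 = 280
  shelf 8: 220 + 160 = 380
  shelf 9: 190 + 180 = 370
  shelf 10: 160 + 120 = 280
No arrangement into 9 shelves stays within capacity, so 10 is optimal.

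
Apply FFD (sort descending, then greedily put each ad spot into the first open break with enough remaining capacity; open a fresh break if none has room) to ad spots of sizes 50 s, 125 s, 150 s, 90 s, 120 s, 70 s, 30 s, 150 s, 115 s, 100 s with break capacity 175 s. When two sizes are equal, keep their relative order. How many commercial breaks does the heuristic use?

Sorted descending: 150, 150, 125, 120, 115, 100, 90, 70, 50, 30.
  150 → break 1 (new)  [load 150/175]
  150 → break 2 (new)  [load 150/175]
  125 → break 3 (new)  [load 125/175]
  120 → break 4 (new)  [load 120/175]
  115 → break 5 (new)  [load 115/175]
  100 → break 6 (new)  [load 100/175]
  90 → break 7 (new)  [load 90/175]
  70 → break 6  [load 170/175]
  50 → break 3  [load 175/175]
  30 → break 4  [load 150/175]
7 commercial breaks opened.

7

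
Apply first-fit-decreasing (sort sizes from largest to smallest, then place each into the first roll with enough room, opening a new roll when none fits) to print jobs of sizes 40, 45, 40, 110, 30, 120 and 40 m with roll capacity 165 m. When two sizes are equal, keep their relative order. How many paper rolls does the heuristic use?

3

Sorted descending: 120, 110, 45, 40, 40, 40, 30.
  120 → roll 1 (new)  [load 120/165]
  110 → roll 2 (new)  [load 110/165]
  45 → roll 1  [load 165/165]
  40 → roll 2  [load 150/165]
  40 → roll 3 (new)  [load 40/165]
  40 → roll 3  [load 80/165]
  30 → roll 3  [load 110/165]
3 paper rolls opened.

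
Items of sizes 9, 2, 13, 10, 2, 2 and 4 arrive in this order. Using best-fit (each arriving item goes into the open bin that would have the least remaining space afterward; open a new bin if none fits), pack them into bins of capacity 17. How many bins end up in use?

  9 → bin 1 (new)  [load 9/17]
  2 → bin 1  [load 11/17]
  13 → bin 2 (new)  [load 13/17]
  10 → bin 3 (new)  [load 10/17]
  2 → bin 2  [load 15/17]
  2 → bin 2  [load 17/17]
  4 → bin 1  [load 15/17]
3 bins opened.

3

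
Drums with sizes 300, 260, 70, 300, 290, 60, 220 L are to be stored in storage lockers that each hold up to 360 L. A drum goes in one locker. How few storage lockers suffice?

5

Total = 300 + 300 + 290 + 260 + 220 + 70 + 60 = 1500 L.
Lower bound: ⌈1500/360⌉ = 5 storage lockers.
A packing using 5 storage lockers:
  locker 1: 300 + 60 = 360
  locker 2: 300 = 300
  locker 3: 290 + 70 = 360
  locker 4: 260 = 260
  locker 5: 220 = 220
This matches the lower bound, so 5 is optimal.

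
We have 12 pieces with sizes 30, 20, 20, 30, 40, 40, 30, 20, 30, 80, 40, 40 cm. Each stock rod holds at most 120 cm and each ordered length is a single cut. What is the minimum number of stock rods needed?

Total = 80 + 40 + 40 + 40 + 40 + 30 + 30 + 30 + 30 + 20 + 20 + 20 = 420 cm.
Lower bound: ⌈420/120⌉ = 4 stock rods.
A packing using 4 stock rods:
  stock rod 1: 80 + 40 = 120
  stock rod 2: 40 + 40 + 40 = 120
  stock rod 3: 30 + 30 + 30 + 30 = 120
  stock rod 4: 20 + 20 + 20 = 60
This matches the lower bound, so 4 is optimal.

4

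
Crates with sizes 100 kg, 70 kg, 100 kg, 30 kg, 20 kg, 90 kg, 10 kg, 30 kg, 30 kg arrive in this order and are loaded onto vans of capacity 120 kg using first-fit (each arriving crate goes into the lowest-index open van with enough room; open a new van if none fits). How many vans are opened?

  100 → van 1 (new)  [load 100/120]
  70 → van 2 (new)  [load 70/120]
  100 → van 3 (new)  [load 100/120]
  30 → van 2  [load 100/120]
  20 → van 1  [load 120/120]
  90 → van 4 (new)  [load 90/120]
  10 → van 2  [load 110/120]
  30 → van 4  [load 120/120]
  30 → van 5 (new)  [load 30/120]
5 vans opened.

5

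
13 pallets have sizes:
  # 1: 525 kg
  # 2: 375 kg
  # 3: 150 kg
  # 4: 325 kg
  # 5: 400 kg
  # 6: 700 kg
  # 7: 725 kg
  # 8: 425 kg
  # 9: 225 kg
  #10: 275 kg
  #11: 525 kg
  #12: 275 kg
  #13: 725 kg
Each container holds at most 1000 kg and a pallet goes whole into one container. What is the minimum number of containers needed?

Total = 725 + 725 + 700 + 525 + 525 + 425 + 400 + 375 + 325 + 275 + 275 + 225 + 150 = 5650 kg.
Lower bound: ⌈5650/1000⌉ = 6 containers.
A packing using 6 containers:
  container 1: 725 + 275 = 1000
  container 2: 725 + 275 = 1000
  container 3: 700 + 225 = 925
  container 4: 525 + 425 = 950
  container 5: 525 + 400 = 925
  container 6: 375 + 325 + 150 = 850
This matches the lower bound, so 6 is optimal.

6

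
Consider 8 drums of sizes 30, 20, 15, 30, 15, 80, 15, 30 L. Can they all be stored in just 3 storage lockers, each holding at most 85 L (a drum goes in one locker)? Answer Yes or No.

A valid assignment using 3 storage lockers:
  locker 1: 80 = 80
  locker 2: 30 + 30 + 20 = 80
  locker 3: 30 + 15 + 15 + 15 = 75
Every load is within 85 L, so 3 storage lockers suffice.

Yes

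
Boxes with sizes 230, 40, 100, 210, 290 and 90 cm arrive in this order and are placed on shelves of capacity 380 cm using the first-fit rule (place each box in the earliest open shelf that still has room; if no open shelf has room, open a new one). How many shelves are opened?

  230 → shelf 1 (new)  [load 230/380]
  40 → shelf 1  [load 270/380]
  100 → shelf 1  [load 370/380]
  210 → shelf 2 (new)  [load 210/380]
  290 → shelf 3 (new)  [load 290/380]
  90 → shelf 2  [load 300/380]
3 shelves opened.

3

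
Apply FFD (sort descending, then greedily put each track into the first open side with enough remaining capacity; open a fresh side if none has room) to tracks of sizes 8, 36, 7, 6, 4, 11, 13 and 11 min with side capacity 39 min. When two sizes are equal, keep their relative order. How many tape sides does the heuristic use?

3

Sorted descending: 36, 13, 11, 11, 8, 7, 6, 4.
  36 → side 1 (new)  [load 36/39]
  13 → side 2 (new)  [load 13/39]
  11 → side 2  [load 24/39]
  11 → side 2  [load 35/39]
  8 → side 3 (new)  [load 8/39]
  7 → side 3  [load 15/39]
  6 → side 3  [load 21/39]
  4 → side 2  [load 39/39]
3 tape sides opened.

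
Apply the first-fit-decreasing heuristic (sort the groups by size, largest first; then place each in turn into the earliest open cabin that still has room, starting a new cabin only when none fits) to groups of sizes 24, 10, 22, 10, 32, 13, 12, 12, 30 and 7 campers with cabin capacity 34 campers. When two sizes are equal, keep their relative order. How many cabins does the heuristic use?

6

Sorted descending: 32, 30, 24, 22, 13, 12, 12, 10, 10, 7.
  32 → cabin 1 (new)  [load 32/34]
  30 → cabin 2 (new)  [load 30/34]
  24 → cabin 3 (new)  [load 24/34]
  22 → cabin 4 (new)  [load 22/34]
  13 → cabin 5 (new)  [load 13/34]
  12 → cabin 4  [load 34/34]
  12 → cabin 5  [load 25/34]
  10 → cabin 3  [load 34/34]
  10 → cabin 6 (new)  [load 10/34]
  7 → cabin 5  [load 32/34]
6 cabins opened.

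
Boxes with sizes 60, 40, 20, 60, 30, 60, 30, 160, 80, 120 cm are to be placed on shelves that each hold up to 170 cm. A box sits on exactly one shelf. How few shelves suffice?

Total = 160 + 120 + 80 + 60 + 60 + 60 + 40 + 30 + 30 + 20 = 660 cm.
Lower bound: ⌈660/170⌉ = 4 shelves.
A packing using 4 shelves:
  shelf 1: 160 = 160
  shelf 2: 120 + 40 = 160
  shelf 3: 80 + 60 + 30 = 170
  shelf 4: 60 + 60 + 30 + 20 = 170
This matches the lower bound, so 4 is optimal.

4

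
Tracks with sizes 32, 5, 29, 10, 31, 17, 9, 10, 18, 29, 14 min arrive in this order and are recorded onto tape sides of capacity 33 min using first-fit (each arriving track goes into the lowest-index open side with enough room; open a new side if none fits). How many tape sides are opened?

7

  32 → side 1 (new)  [load 32/33]
  5 → side 2 (new)  [load 5/33]
  29 → side 3 (new)  [load 29/33]
  10 → side 2  [load 15/33]
  31 → side 4 (new)  [load 31/33]
  17 → side 2  [load 32/33]
  9 → side 5 (new)  [load 9/33]
  10 → side 5  [load 19/33]
  18 → side 6 (new)  [load 18/33]
  29 → side 7 (new)  [load 29/33]
  14 → side 5  [load 33/33]
7 tape sides opened.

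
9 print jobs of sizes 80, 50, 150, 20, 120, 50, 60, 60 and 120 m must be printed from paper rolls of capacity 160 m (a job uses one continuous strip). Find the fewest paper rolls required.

Total = 150 + 120 + 120 + 80 + 60 + 60 + 50 + 50 + 20 = 710 m.
Lower bound: ⌈710/160⌉ = 5 paper rolls.
A packing using 5 paper rolls:
  roll 1: 150 = 150
  roll 2: 120 + 20 = 140
  roll 3: 120 = 120
  roll 4: 80 + 60 = 140
  roll 5: 60 + 50 + 50 = 160
This matches the lower bound, so 5 is optimal.

5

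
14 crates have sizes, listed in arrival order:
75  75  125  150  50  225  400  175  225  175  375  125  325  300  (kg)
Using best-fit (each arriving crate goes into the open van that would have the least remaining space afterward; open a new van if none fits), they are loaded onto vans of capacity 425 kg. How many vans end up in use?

  75 → van 1 (new)  [load 75/425]
  75 → van 1  [load 150/425]
  125 → van 1  [load 275/425]
  150 → van 1  [load 425/425]
  50 → van 2 (new)  [load 50/425]
  225 → van 2  [load 275/425]
  400 → van 3 (new)  [load 400/425]
  175 → van 4 (new)  [load 175/425]
  225 → van 4  [load 400/425]
  175 → van 5 (new)  [load 175/425]
  375 → van 6 (new)  [load 375/425]
  125 → van 2  [load 400/425]
  325 → van 7 (new)  [load 325/425]
  300 → van 8 (new)  [load 300/425]
8 vans opened.

8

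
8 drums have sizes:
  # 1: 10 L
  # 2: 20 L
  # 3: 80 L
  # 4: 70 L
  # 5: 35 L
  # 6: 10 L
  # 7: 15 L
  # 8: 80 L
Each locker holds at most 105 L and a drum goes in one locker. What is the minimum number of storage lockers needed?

4

Total = 80 + 80 + 70 + 35 + 20 + 15 + 10 + 10 = 320 L.
Lower bound: ⌈320/105⌉ = 4 storage lockers.
A packing using 4 storage lockers:
  locker 1: 80 + 20 = 100
  locker 2: 80 + 15 + 10 = 105
  locker 3: 70 + 35 = 105
  locker 4: 10 = 10
This matches the lower bound, so 4 is optimal.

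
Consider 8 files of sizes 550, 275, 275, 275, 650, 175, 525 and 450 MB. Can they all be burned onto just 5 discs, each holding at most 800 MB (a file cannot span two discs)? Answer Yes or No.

A valid assignment using 5 discs:
  disc 1: 650 = 650
  disc 2: 550 + 175 = 725
  disc 3: 525 + 275 = 800
  disc 4: 450 + 275 = 725
  disc 5: 275 = 275
Every load is within 800 MB, so 5 discs suffice.

Yes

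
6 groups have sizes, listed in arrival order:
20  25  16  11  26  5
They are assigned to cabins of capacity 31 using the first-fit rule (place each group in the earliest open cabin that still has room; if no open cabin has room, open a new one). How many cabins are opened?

  20 → cabin 1 (new)  [load 20/31]
  25 → cabin 2 (new)  [load 25/31]
  16 → cabin 3 (new)  [load 16/31]
  11 → cabin 1  [load 31/31]
  26 → cabin 4 (new)  [load 26/31]
  5 → cabin 2  [load 30/31]
4 cabins opened.

4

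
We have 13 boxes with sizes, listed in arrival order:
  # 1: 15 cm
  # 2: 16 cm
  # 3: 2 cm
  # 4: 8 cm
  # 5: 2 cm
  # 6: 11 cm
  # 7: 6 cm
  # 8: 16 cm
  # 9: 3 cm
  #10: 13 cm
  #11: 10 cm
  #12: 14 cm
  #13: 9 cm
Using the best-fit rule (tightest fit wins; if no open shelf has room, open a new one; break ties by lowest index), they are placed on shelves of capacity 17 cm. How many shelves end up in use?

  15 → shelf 1 (new)  [load 15/17]
  16 → shelf 2 (new)  [load 16/17]
  2 → shelf 1  [load 17/17]
  8 → shelf 3 (new)  [load 8/17]
  2 → shelf 3  [load 10/17]
  11 → shelf 4 (new)  [load 11/17]
  6 → shelf 4  [load 17/17]
  16 → shelf 5 (new)  [load 16/17]
  3 → shelf 3  [load 13/17]
  13 → shelf 6 (new)  [load 13/17]
  10 → shelf 7 (new)  [load 10/17]
  14 → shelf 8 (new)  [load 14/17]
  9 → shelf 9 (new)  [load 9/17]
9 shelves opened.

9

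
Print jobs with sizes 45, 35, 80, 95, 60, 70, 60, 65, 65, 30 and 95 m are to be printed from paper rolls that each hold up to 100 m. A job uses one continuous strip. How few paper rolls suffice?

Total = 95 + 95 + 80 + 70 + 65 + 65 + 60 + 60 + 45 + 35 + 30 = 700 m.
Lower bound: ⌈700/100⌉ = 7 paper rolls.
Also, 8 print jobs each exceed 50 m, and no two of those can share a roll, so at least 8 paper rolls are needed.
A packing using 9 paper rolls:
  roll 1: 95 = 95
  roll 2: 95 = 95
  roll 3: 80 = 80
  roll 4: 70 + 30 = 100
  roll 5: 65 + 35 = 100
  roll 6: 65 = 65
  roll 7: 60 = 60
  roll 8: 60 = 60
  roll 9: 45 = 45
No arrangement into 8 paper rolls stays within capacity, so 9 is optimal.

9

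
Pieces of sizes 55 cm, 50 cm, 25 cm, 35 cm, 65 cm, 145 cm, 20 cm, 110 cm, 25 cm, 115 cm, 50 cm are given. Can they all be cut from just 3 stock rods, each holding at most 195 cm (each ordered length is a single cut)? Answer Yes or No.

No

Total = 695 cm; ⌈695/195⌉ = 4.
At least 4 stock rods are required, but only 3 are allowed.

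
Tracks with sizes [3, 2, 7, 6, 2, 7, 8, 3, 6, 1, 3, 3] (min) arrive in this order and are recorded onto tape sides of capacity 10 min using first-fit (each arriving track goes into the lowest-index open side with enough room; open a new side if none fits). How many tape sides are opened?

6

  3 → side 1 (new)  [load 3/10]
  2 → side 1  [load 5/10]
  7 → side 2 (new)  [load 7/10]
  6 → side 3 (new)  [load 6/10]
  2 → side 1  [load 7/10]
  7 → side 4 (new)  [load 7/10]
  8 → side 5 (new)  [load 8/10]
  3 → side 1  [load 10/10]
  6 → side 6 (new)  [load 6/10]
  1 → side 2  [load 8/10]
  3 → side 3  [load 9/10]
  3 → side 4  [load 10/10]
6 tape sides opened.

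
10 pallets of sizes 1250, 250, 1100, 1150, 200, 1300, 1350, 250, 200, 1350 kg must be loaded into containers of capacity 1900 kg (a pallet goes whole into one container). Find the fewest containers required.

Total = 1350 + 1350 + 1300 + 1250 + 1150 + 1100 + 250 + 250 + 200 + 200 = 8400 kg.
Lower bound: ⌈8400/1900⌉ = 5 containers.
Also, 6 pallets each exceed 950 kg, and no two of those can share a container, so at least 6 containers are needed.
A packing using 6 containers:
  container 1: 1350 + 250 + 250 = 1850
  container 2: 1350 + 200 + 200 = 1750
  container 3: 1300 = 1300
  container 4: 1250 = 1250
  container 5: 1150 = 1150
  container 6: 1100 = 1100
This matches the lower bound, so 6 is optimal.

6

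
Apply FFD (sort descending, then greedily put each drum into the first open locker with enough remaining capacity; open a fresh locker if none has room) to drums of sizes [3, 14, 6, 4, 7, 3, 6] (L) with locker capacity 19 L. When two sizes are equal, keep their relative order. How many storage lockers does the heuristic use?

3

Sorted descending: 14, 7, 6, 6, 4, 3, 3.
  14 → locker 1 (new)  [load 14/19]
  7 → locker 2 (new)  [load 7/19]
  6 → locker 2  [load 13/19]
  6 → locker 2  [load 19/19]
  4 → locker 1  [load 18/19]
  3 → locker 3 (new)  [load 3/19]
  3 → locker 3  [load 6/19]
3 storage lockers opened.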